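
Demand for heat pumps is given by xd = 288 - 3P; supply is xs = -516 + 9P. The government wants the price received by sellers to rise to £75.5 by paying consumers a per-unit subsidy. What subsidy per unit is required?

Required subsidy s = £34 per unit

At a seller price of 75.5, quantity supplied is -516 + 9·75.5 = 163.5.
Buyers absorb 163.5 only when they pay Pb with 288 − 3·Pb = 163.5, i.e. Pb = 41.5.
s = Ps − Pb = 75.5 − 41.5 = 34.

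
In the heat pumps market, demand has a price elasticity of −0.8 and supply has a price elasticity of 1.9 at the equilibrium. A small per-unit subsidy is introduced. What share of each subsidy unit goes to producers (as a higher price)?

Producer share = 8/27

For a small subsidy around the equilibrium, the benefit split depends on the relative slopes, which at a point are proportional to the elasticities.
Buyer share = εs/(εs + |εd|) = 1.9/(1.9 + 0.8) = 19/27; seller share = |εd|/(εs + |εd|) = 8/27.
So producers capture 8/27 of the subsidy.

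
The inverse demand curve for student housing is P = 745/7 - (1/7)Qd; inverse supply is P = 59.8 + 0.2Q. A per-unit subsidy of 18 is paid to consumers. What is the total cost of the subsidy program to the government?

Pre-subsidy: 745/7 - (1/7)Q = 59.8 + 0.2Q gives Q* = 136 and P* = 87.
With the rebate, buyers effectively pay Pb = Ps − 18, where Ps is the price sellers receive.
On the curves, Pb = 745/7 - (1/7)Q and Ps = 59.8 + 0.2Q; the wedge Ps − Pb = 18 gives 59.8 + 0.2Q − (745/7 - (1/7)Q) = 18, so Q' = 188.5.
Then Pb = 745/7 − (1/7)·188.5 = 79.5 and Ps = 59.8 + 0.2·188.5 = 97.5.
Government outlay = subsidy × quantity = 18 × 188.5 = 3393.

Government cost = 3393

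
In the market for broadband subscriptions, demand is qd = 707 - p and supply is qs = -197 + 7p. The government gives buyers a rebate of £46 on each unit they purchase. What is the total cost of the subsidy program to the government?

Pre-subsidy: 707 - p = -197 + 7p gives p* = 113, q* = 594.
With the rebate, buyers effectively pay pb = ps − 46, where ps is the price sellers receive.
Demand in terms of ps becomes qd = 707 − 1(ps − 46) = 753 - ps. Setting this equal to supply: 753 - ps = -197 + 7ps, so ps = 118.75.
Buyers pay pb = 118.75 − 46 = 72.75; q' = -197 + 7·118.75 = 634.25.
Government outlay = subsidy × quantity = 46 × 634.25 = 29175.5.

Government cost = £29175.5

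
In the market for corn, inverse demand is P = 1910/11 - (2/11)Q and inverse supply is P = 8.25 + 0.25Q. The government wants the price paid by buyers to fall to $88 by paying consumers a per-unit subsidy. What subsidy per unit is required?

At a buyer price of 88, quantity demanded is 955 − 5.5·88 = 471.
Sellers supply 471 only when they receive Ps = 8.25 + 0.25·471 = 126.
s = Ps − Pb = 126 − 88 = 38.

Required subsidy s = $38 per unit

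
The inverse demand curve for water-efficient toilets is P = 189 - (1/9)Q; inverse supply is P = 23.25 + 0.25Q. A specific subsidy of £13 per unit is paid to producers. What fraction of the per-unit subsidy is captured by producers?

Pre-subsidy: 189 - (1/9)Q = 23.25 + 0.25Q gives Q* = 459 and P* = 138.
With the subsidy, sellers receive Ps = Pb + 13 for each unit, where Pb is the price buyers pay.
On the curves, Pb = 189 - (1/9)Q and Ps = 23.25 + 0.25Q; the wedge Ps − Pb = 13 gives 23.25 + 0.25Q − (189 - (1/9)Q) = 13, so Q' = 495.
Then Pb = 189 − (1/9)·495 = 134 and Ps = 23.25 + 0.25·495 = 147.
Buyers' price falls by P* − Pb = 138 − 134 = 4; sellers' price rises by Ps − P* = 147 − 138 = 9.
So producers capture 9/13 = 9/13 of each unit of subsidy.

Producer share = 9/13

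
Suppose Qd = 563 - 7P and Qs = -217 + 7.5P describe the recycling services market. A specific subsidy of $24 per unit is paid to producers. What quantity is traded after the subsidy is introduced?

Pre-subsidy: 563 - 7P = -217 + 7.5P gives P* = 1560/29, Q* = 5407/29.
With the subsidy, sellers receive Ps = Pb + 24 for each unit, where Pb is the price buyers pay.
Supply in terms of Pb becomes Qs = -217 + 7.5(Pb + 24) = -37 + 7.5Pb. Setting this equal to demand: 563 - 7Pb = -37 + 7.5Pb, so Pb = 1200/29.
Sellers receive Ps = 1200/29 + 24 = 1896/29; Q' = 563 − 7·(1200/29) = 7927/29.

Q' = 7927/29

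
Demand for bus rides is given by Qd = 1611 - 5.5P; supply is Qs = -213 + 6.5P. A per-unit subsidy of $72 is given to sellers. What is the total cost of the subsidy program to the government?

Government cost = $71244

Pre-subsidy: 1611 - 5.5P = -213 + 6.5P gives P* = 152, Q* = 775.
With the subsidy, sellers receive Ps = Pb + 72 for each unit, where Pb is the price buyers pay.
Supply in terms of Pb becomes Qs = -213 + 6.5(Pb + 72) = 255 + 6.5Pb. Setting this equal to demand: 1611 - 5.5Pb = 255 + 6.5Pb, so Pb = 113.
Sellers receive Ps = 113 + 72 = 185; Q' = 1611 − 5.5·113 = 989.5.
Government outlay = subsidy × quantity = 72 × 989.5 = 71244.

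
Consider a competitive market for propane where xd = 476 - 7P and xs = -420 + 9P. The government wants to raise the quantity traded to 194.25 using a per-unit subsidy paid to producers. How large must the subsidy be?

At x = 194.25, invert demand for the buyer price: Pb = (476 − 194.25)/7 = 40.25; invert supply for the seller price: Ps = (194.25 − (-420))/9 = 68.25.
The subsidy must fill the gap: s = Ps − Pb = 68.25 − 40.25 = 28.

Required subsidy s = 28 per unit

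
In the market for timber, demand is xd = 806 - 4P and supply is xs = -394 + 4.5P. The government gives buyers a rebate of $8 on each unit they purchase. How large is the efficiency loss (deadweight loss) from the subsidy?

Deadweight loss = 1152/17

Pre-subsidy: 806 - 4P = -394 + 4.5P gives P* = 2400/17, x* = 4102/17.
With the rebate, buyers effectively pay Pb = Ps − 8, where Ps is the price sellers receive.
Demand in terms of Ps becomes xd = 806 − 4(Ps − 8) = 838 - 4Ps. Setting this equal to supply: 838 - 4Ps = -394 + 4.5Ps, so Ps = 2464/17.
Buyers pay Pb = 2464/17 − 8 = 2328/17; x' = -394 + 4.5·(2464/17) = 4390/17.
The subsidy expands output by 4390/17 − 4102/17 = 288/17 past the efficient level; on those units the gap between marginal cost and willingness to pay runs from 0 up to 8.
DWL = ½ × 8 × 288/17 = 1152/17.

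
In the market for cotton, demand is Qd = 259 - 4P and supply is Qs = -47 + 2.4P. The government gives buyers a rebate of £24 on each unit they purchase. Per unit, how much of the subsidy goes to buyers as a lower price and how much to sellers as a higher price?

Pre-subsidy: 259 - 4P = -47 + 2.4P gives P* = 47.8125, Q* = 67.75.
With the rebate, buyers effectively pay Pb = Ps − 24, where Ps is the price sellers receive.
Demand in terms of Ps becomes Qd = 259 − 4(Ps − 24) = 355 - 4Ps. Setting this equal to supply: 355 - 4Ps = -47 + 2.4Ps, so Ps = 62.8125.
Buyers pay Pb = 62.8125 − 24 = 38.8125; Q' = -47 + 2.4·62.8125 = 103.75.
Buyers' price falls by P* − Pb = 47.8125 − 38.8125 = 9; sellers' price rises by Ps − P* = 62.8125 − 47.8125 = 15.

Buyers gain £9 per unit; sellers gain £15 per unit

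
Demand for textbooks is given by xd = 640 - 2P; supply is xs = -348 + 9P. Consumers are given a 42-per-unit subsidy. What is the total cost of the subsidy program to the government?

Pre-subsidy: 640 - 2P = -348 + 9P gives P* = 988/11, x* = 5064/11.
With the rebate, buyers effectively pay Pb = Ps − 42, where Ps is the price sellers receive.
Demand in terms of Ps becomes xd = 640 − 2(Ps − 42) = 724 - 2Ps. Setting this equal to supply: 724 - 2Ps = -348 + 9Ps, so Ps = 1072/11.
Buyers pay Pb = 1072/11 − 42 = 610/11; x' = -348 + 9·(1072/11) = 5820/11.
Government outlay = subsidy × quantity = 42 × 5820/11 = 244440/11.

Government cost = 244440/11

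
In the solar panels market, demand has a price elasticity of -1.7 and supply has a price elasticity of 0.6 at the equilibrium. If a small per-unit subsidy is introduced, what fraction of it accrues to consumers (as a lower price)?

Consumer share = 6/23

For a small subsidy around the equilibrium, the benefit split depends on the relative slopes, which at a point are proportional to the elasticities.
Buyer share = εs/(εs + |εd|) = 0.6/(0.6 + 1.7) = 6/23; seller share = |εd|/(εs + |εd|) = 17/23.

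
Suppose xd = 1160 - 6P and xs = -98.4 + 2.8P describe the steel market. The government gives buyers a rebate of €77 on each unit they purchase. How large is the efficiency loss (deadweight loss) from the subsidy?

Deadweight loss = €5659.5

Pre-subsidy: 1160 - 6P = -98.4 + 2.8P gives P* = 143, x* = 302.
With the rebate, buyers effectively pay Pb = Ps − 77, where Ps is the price sellers receive.
Demand in terms of Ps becomes xd = 1160 − 6(Ps − 77) = 1622 - 6Ps. Setting this equal to supply: 1622 - 6Ps = -98.4 + 2.8Ps, so Ps = 195.5.
Buyers pay Pb = 195.5 − 77 = 118.5; x' = -98.4 + 2.8·195.5 = 449.
The subsidy expands output by 449 − 302 = 147 past the efficient level; on those units the gap between marginal cost and willingness to pay runs from 0 up to 77.
DWL = ½ × 77 × 147 = 5659.5.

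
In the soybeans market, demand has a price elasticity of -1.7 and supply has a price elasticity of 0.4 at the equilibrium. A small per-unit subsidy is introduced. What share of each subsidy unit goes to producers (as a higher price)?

Producer share = 17/21

For a small subsidy around the equilibrium, the benefit split depends on the relative slopes, which at a point are proportional to the elasticities.
Buyer share = εs/(εs + |εd|) = 0.4/(0.4 + 1.7) = 4/21; seller share = |εd|/(εs + |εd|) = 17/21.
So producers capture 17/21 of the subsidy.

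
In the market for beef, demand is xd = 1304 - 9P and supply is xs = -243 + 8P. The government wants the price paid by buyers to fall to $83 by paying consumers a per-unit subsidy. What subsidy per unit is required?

At a buyer price of 83, quantity demanded is 1304 − 9·83 = 557.
Sellers supply 557 only when they receive Ps with -243 + 8·Ps = 557, i.e. Ps = 100.
s = Ps − Pb = 100 − 83 = 17.

Required subsidy s = $17 per unit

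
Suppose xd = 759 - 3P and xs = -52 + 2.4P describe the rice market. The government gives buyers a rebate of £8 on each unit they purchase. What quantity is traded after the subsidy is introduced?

x' = 2872/9

Pre-subsidy: 759 - 3P = -52 + 2.4P gives P* = 4055/27, x* = 2776/9.
With the rebate, buyers effectively pay Pb = Ps − 8, where Ps is the price sellers receive.
Demand in terms of Ps becomes xd = 759 − 3(Ps − 8) = 783 - 3Ps. Setting this equal to supply: 783 - 3Ps = -52 + 2.4Ps, so Ps = 4175/27.
Buyers pay Pb = 4175/27 − 8 = 3959/27; x' = -52 + 2.4·(4175/27) = 2872/9.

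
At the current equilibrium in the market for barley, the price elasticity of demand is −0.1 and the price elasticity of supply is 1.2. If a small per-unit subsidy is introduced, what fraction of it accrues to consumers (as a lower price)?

For a small subsidy around the equilibrium, the benefit split depends on the relative slopes, which at a point are proportional to the elasticities.
Buyer share = εs/(εs + |εd|) = 1.2/(1.2 + 0.1) = 12/13; seller share = |εd|/(εs + |εd|) = 1/13.

Consumer share = 12/13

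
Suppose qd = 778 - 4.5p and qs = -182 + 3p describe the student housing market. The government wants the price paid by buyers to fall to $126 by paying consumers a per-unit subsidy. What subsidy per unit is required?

Required subsidy s = $5 per unit

At a buyer price of 126, quantity demanded is 778 − 4.5·126 = 211.
Sellers supply 211 only when they receive ps with -182 + 3·ps = 211, i.e. ps = 131.
s = ps − pb = 131 − 126 = 5.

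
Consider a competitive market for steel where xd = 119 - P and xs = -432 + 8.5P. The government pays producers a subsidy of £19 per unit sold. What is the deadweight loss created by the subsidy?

Deadweight loss = £161.5

Pre-subsidy: 119 - P = -432 + 8.5P gives P* = 58, x* = 61.
With the subsidy, sellers receive Ps = Pb + 19 for each unit, where Pb is the price buyers pay.
Supply in terms of Pb becomes xs = -432 + 8.5(Pb + 19) = -270.5 + 8.5Pb. Setting this equal to demand: 119 - Pb = -270.5 + 8.5Pb, so Pb = 41.
Sellers receive Ps = 41 + 19 = 60; x' = 119 − 1·41 = 78.
The subsidy expands output by 78 − 61 = 17 past the efficient level; on those units the gap between marginal cost and willingness to pay runs from 0 up to 19.
DWL = ½ × 19 × 17 = 161.5.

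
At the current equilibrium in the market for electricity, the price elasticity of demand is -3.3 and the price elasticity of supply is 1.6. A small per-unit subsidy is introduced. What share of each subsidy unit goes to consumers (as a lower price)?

For a small subsidy around the equilibrium, the benefit split depends on the relative slopes, which at a point are proportional to the elasticities.
Buyer share = εs/(εs + |εd|) = 1.6/(1.6 + 3.3) = 16/49; seller share = |εd|/(εs + |εd|) = 33/49.

Consumer share = 16/49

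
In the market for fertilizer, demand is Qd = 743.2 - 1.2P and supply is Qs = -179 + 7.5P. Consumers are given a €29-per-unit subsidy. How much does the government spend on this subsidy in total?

Government cost = €18734

Pre-subsidy: 743.2 - 1.2P = -179 + 7.5P gives P* = 106, Q* = 616.
With the rebate, buyers effectively pay Pb = Ps − 29, where Ps is the price sellers receive.
Demand in terms of Ps becomes Qd = 743.2 − 1.2(Ps − 29) = 778 - 1.2Ps. Setting this equal to supply: 778 - 1.2Ps = -179 + 7.5Ps, so Ps = 110.
Buyers pay Pb = 110 − 29 = 81; Q' = -179 + 7.5·110 = 646.
Government outlay = subsidy × quantity = 29 × 646 = 18734.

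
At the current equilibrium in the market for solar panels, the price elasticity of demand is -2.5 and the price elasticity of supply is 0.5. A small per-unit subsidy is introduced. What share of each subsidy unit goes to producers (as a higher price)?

For a small subsidy around the equilibrium, the benefit split depends on the relative slopes, which at a point are proportional to the elasticities.
Buyer share = εs/(εs + |εd|) = 0.5/(0.5 + 2.5) = 1/6; seller share = |εd|/(εs + |εd|) = 5/6.
So producers capture 5/6 of the subsidy.

Producer share = 5/6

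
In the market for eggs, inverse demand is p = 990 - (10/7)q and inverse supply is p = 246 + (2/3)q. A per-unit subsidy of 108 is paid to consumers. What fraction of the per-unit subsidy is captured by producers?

Pre-subsidy: 990 - (10/7)q = 246 + (2/3)q gives q* = 3906/11 and p* = 5310/11.
With the rebate, buyers effectively pay pb = ps − 108, where ps is the price sellers receive.
On the curves, pb = 990 - (10/7)q and ps = 246 + (2/3)q; the wedge ps − pb = 108 gives 246 + (2/3)q − (990 - (10/7)q) = 108, so q' = 4473/11.
Then pb = 990 − (10/7)·(4473/11) = 4500/11 and ps = 246 + (2/3)·(4473/11) = 5688/11.
Buyers' price falls by p* − pb = 5310/11 − 4500/11 = 810/11; sellers' price rises by ps − p* = 5688/11 − 5310/11 = 378/11.
So producers capture (378/11)/108 = 7/22 of each unit of subsidy.

Producer share = 7/22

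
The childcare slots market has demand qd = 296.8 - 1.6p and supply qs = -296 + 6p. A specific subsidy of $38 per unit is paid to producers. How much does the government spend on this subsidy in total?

Government cost = $8360

Pre-subsidy: 296.8 - 1.6p = -296 + 6p gives p* = 78, q* = 172.
With the subsidy, sellers receive ps = pb + 38 for each unit, where pb is the price buyers pay.
Supply in terms of pb becomes qs = -296 + 6(pb + 38) = -68 + 6pb. Setting this equal to demand: 296.8 - 1.6pb = -68 + 6pb, so pb = 48.
Sellers receive ps = 48 + 38 = 86; q' = 296.8 − 1.6·48 = 220.
Government outlay = subsidy × quantity = 38 × 220 = 8360.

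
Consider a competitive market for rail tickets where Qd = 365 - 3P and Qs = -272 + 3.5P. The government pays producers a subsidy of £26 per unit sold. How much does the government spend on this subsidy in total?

Pre-subsidy: 365 - 3P = -272 + 3.5P gives P* = 98, Q* = 71.
With the subsidy, sellers receive Ps = Pb + 26 for each unit, where Pb is the price buyers pay.
Supply in terms of Pb becomes Qs = -272 + 3.5(Pb + 26) = -181 + 3.5Pb. Setting this equal to demand: 365 - 3Pb = -181 + 3.5Pb, so Pb = 84.
Sellers receive Ps = 84 + 26 = 110; Q' = 365 − 3·84 = 113.
Government outlay = subsidy × quantity = 26 × 113 = 2938.

Government cost = £2938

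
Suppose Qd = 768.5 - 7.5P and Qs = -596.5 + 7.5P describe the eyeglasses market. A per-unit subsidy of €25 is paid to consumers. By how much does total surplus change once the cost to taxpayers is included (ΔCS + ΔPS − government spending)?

Net change in total surplus = -€1171.875

Pre-subsidy: 768.5 - 7.5P = -596.5 + 7.5P gives P* = 91, Q* = 86.
With the rebate, buyers effectively pay Pb = Ps − 25, where Ps is the price sellers receive.
Demand in terms of Ps becomes Qd = 768.5 − 7.5(Ps − 25) = 956 - 7.5Ps. Setting this equal to supply: 956 - 7.5Ps = -596.5 + 7.5Ps, so Ps = 103.5.
Buyers pay Pb = 103.5 − 25 = 78.5; Q' = -596.5 + 7.5·103.5 = 179.75.
ΔCS = ½(86 + 179.75)(91 − 78.5) = 1660.9375; ΔPS = ½(86 + 179.75)(103.5 − 91) = 1660.9375.
Government spending = 25 × 179.75 = 4493.75.
Net change = 1660.9375 + 1660.9375 − 4493.75 = -1171.875. The loss equals the DWL triangle ½·25·93.75.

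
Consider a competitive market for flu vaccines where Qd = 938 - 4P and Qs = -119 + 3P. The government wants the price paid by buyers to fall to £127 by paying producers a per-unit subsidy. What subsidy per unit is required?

Required subsidy s = £56 per unit

At a buyer price of 127, quantity demanded is 938 − 4·127 = 430.
Sellers supply 430 only when they receive Ps with -119 + 3·Ps = 430, i.e. Ps = 183.
s = Ps − Pb = 183 − 127 = 56.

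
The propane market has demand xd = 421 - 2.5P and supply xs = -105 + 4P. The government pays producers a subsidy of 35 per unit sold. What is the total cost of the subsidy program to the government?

Pre-subsidy: 421 - 2.5P = -105 + 4P gives P* = 1052/13, x* = 2843/13.
With the subsidy, sellers receive Ps = Pb + 35 for each unit, where Pb is the price buyers pay.
Supply in terms of Pb becomes xs = -105 + 4(Pb + 35) = 35 + 4Pb. Setting this equal to demand: 421 - 2.5Pb = 35 + 4Pb, so Pb = 772/13.
Sellers receive Ps = 772/13 + 35 = 1227/13; x' = 421 − 2.5·(772/13) = 3543/13.
Government outlay = subsidy × quantity = 35 × 3543/13 = 124005/13.

Government cost = 124005/13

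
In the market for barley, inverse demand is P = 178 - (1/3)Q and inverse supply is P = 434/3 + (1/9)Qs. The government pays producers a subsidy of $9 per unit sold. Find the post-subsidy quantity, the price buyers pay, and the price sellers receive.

Pre-subsidy: 178 - (1/3)Q = 434/3 + (1/9)Q gives Q* = 75 and P* = 153.
With the subsidy, sellers receive Ps = Pb + 9 for each unit, where Pb is the price buyers pay.
On the curves, Pb = 178 - (1/3)Q and Ps = 434/3 + (1/9)Q; the wedge Ps − Pb = 9 gives 434/3 + (1/9)Q − (178 - (1/3)Q) = 9, so Q' = 95.25.
Then Pb = 178 − (1/3)·95.25 = 146.25 and Ps = 434/3 + (1/9)·95.25 = 155.25.

Q' = 95.25; buyers pay $146.25; sellers receive $155.25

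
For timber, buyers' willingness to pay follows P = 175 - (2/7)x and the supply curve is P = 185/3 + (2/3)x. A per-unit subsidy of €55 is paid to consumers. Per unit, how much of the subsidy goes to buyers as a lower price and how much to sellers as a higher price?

Pre-subsidy: 175 - (2/7)x = 185/3 + (2/3)x gives x* = 119 and P* = 141.
With the rebate, buyers effectively pay Pb = Ps − 55, where Ps is the price sellers receive.
On the curves, Pb = 175 - (2/7)x and Ps = 185/3 + (2/3)x; the wedge Ps − Pb = 55 gives 185/3 + (2/3)x − (175 - (2/7)x) = 55, so x' = 176.75.
Then Pb = 175 − (2/7)·176.75 = 124.5 and Ps = 185/3 + (2/3)·176.75 = 179.5.
Buyers' price falls by P* − Pb = 141 − 124.5 = 16.5; sellers' price rises by Ps − P* = 179.5 − 141 = 38.5.

Buyers gain €16.5 per unit; sellers gain €38.5 per unit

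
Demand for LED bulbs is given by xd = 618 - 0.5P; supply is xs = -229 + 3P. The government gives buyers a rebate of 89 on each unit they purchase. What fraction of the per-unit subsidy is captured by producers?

Producer share = 1/7

Pre-subsidy: 618 - 0.5P = -229 + 3P gives P* = 242, x* = 497.
With the rebate, buyers effectively pay Pb = Ps − 89, where Ps is the price sellers receive.
Demand in terms of Ps becomes xd = 618 − 0.5(Ps − 89) = 662.5 - 0.5Ps. Setting this equal to supply: 662.5 - 0.5Ps = -229 + 3Ps, so Ps = 1783/7.
Buyers pay Pb = 1783/7 − 89 = 1160/7; x' = -229 + 3·(1783/7) = 3746/7.
Buyers' price falls by P* − Pb = 242 − 1160/7 = 534/7; sellers' price rises by Ps − P* = 1783/7 − 242 = 89/7.
So producers capture (89/7)/89 = 1/7 of each unit of subsidy.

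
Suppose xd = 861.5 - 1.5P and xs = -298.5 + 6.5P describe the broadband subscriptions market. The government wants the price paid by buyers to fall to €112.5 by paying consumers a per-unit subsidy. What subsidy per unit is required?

Required subsidy s = €40 per unit

At a buyer price of 112.5, quantity demanded is 861.5 − 1.5·112.5 = 692.75.
Sellers supply 692.75 only when they receive Ps with -298.5 + 6.5·Ps = 692.75, i.e. Ps = 152.5.
s = Ps − Pb = 152.5 − 112.5 = 40.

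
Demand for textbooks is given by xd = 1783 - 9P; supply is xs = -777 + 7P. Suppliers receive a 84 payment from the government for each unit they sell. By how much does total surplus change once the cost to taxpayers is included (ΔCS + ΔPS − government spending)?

Pre-subsidy: 1783 - 9P = -777 + 7P gives P* = 160, x* = 343.
With the subsidy, sellers receive Ps = Pb + 84 for each unit, where Pb is the price buyers pay.
Supply in terms of Pb becomes xs = -777 + 7(Pb + 84) = -189 + 7Pb. Setting this equal to demand: 1783 - 9Pb = -189 + 7Pb, so Pb = 123.25.
Sellers receive Ps = 123.25 + 84 = 207.25; x' = 1783 − 9·123.25 = 673.75.
ΔCS = ½(343 + 673.75)(160 − 123.25) = 18682.78125; ΔPS = ½(343 + 673.75)(207.25 − 160) = 24020.71875.
Government spending = 84 × 673.75 = 56595.
Net change = 18682.78125 + 24020.71875 − 56595 = -13891.5. The loss equals the DWL triangle ½·84·330.75.

Net change in total surplus = -13891.5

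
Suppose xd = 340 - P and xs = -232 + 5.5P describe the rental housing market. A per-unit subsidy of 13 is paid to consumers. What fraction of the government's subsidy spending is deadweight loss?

Pre-subsidy: 340 - P = -232 + 5.5P gives P* = 88, x* = 252.
With the rebate, buyers effectively pay Pb = Ps − 13, where Ps is the price sellers receive.
Demand in terms of Ps becomes xd = 340 − 1(Ps − 13) = 353 - Ps. Setting this equal to supply: 353 - Ps = -232 + 5.5Ps, so Ps = 90.
Buyers pay Pb = 90 − 13 = 77; x' = -232 + 5.5·90 = 263.
ΔCS = ½(252 + 263)(88 − 77) = 2832.5; ΔPS = ½(252 + 263)(90 − 88) = 515.
Government spending = 13 × 263 = 3419.
DWL = ½ × 13 × (263 − 252) = 71.5; fraction = 71.5 / 3419 = 11/526.

DWL / government spending = 11/526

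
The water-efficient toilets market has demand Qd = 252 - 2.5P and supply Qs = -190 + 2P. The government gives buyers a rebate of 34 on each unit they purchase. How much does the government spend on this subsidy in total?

Pre-subsidy: 252 - 2.5P = -190 + 2P gives P* = 884/9, Q* = 58/9.
With the rebate, buyers effectively pay Pb = Ps − 34, where Ps is the price sellers receive.
Demand in terms of Ps becomes Qd = 252 − 2.5(Ps − 34) = 337 - 2.5Ps. Setting this equal to supply: 337 - 2.5Ps = -190 + 2Ps, so Ps = 1054/9.
Buyers pay Pb = 1054/9 − 34 = 748/9; Q' = -190 + 2·(1054/9) = 398/9.
Government outlay = subsidy × quantity = 34 × 398/9 = 13532/9.

Government cost = 13532/9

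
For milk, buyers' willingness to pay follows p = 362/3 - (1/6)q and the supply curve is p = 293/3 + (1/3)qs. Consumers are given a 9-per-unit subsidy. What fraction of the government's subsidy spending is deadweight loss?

DWL / government spending = 0.140625

Pre-subsidy: 362/3 - (1/6)q = 293/3 + (1/3)q gives q* = 46 and p* = 113.
With the rebate, buyers effectively pay pb = ps − 9, where ps is the price sellers receive.
On the curves, pb = 362/3 - (1/6)q and ps = 293/3 + (1/3)q; the wedge ps − pb = 9 gives 293/3 + (1/3)q − (362/3 - (1/6)q) = 9, so q' = 64.
Then pb = 362/3 − (1/6)·64 = 110 and ps = 293/3 + (1/3)·64 = 119.
ΔCS = ½(46 + 64)(113 − 110) = 165; ΔPS = ½(46 + 64)(119 − 113) = 330.
Government spending = 9 × 64 = 576.
DWL = ½ × 9 × (64 − 46) = 81; fraction = 81 / 576 = 0.140625.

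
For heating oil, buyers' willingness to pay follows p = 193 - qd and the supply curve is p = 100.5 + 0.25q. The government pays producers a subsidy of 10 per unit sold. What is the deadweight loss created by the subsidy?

Deadweight loss = 40

Pre-subsidy: 193 - q = 100.5 + 0.25q gives q* = 74 and p* = 119.
With the subsidy, sellers receive ps = pb + 10 for each unit, where pb is the price buyers pay.
On the curves, pb = 193 - q and ps = 100.5 + 0.25q; the wedge ps − pb = 10 gives 100.5 + 0.25q − (193 - q) = 10, so q' = 82.
Then pb = 193 − 1·82 = 111 and ps = 100.5 + 0.25·82 = 121.
The subsidy expands output by 82 − 74 = 8 past the efficient level; on those units the gap between marginal cost and willingness to pay runs from 0 up to 10.
DWL = ½ × 10 × 8 = 40.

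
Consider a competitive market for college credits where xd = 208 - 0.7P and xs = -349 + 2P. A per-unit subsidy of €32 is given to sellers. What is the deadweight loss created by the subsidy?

Deadweight loss = 7168/27

Pre-subsidy: 208 - 0.7P = -349 + 2P gives P* = 5570/27, x* = 1717/27.
With the subsidy, sellers receive Ps = Pb + 32 for each unit, where Pb is the price buyers pay.
Supply in terms of Pb becomes xs = -349 + 2(Pb + 32) = -285 + 2Pb. Setting this equal to demand: 208 - 0.7Pb = -285 + 2Pb, so Pb = 4930/27.
Sellers receive Ps = 4930/27 + 32 = 5794/27; x' = 208 − 0.7·(4930/27) = 2165/27.
The subsidy expands output by 2165/27 − 1717/27 = 448/27 past the efficient level; on those units the gap between marginal cost and willingness to pay runs from 0 up to 32.
DWL = ½ × 32 × 448/27 = 7168/27.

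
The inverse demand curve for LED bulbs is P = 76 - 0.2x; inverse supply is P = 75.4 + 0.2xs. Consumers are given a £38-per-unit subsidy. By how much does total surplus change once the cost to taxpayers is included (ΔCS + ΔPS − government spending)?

Net change in total surplus = -£1805

Pre-subsidy: 76 - 0.2x = 75.4 + 0.2x gives x* = 1.5 and P* = 75.7.
With the rebate, buyers effectively pay Pb = Ps − 38, where Ps is the price sellers receive.
On the curves, Pb = 76 - 0.2x and Ps = 75.4 + 0.2x; the wedge Ps − Pb = 38 gives 75.4 + 0.2x − (76 - 0.2x) = 38, so x' = 96.5.
Then Pb = 76 − 0.2·96.5 = 56.7 and Ps = 75.4 + 0.2·96.5 = 94.7.
ΔCS = ½(1.5 + 96.5)(75.7 − 56.7) = 931; ΔPS = ½(1.5 + 96.5)(94.7 − 75.7) = 931.
Government spending = 38 × 96.5 = 3667.
Net change = 931 + 931 − 3667 = -1805. The loss equals the DWL triangle ½·38·95.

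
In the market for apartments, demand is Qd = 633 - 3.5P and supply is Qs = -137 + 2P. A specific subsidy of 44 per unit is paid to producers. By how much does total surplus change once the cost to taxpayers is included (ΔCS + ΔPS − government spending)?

Pre-subsidy: 633 - 3.5P = -137 + 2P gives P* = 140, Q* = 143.
With the subsidy, sellers receive Ps = Pb + 44 for each unit, where Pb is the price buyers pay.
Supply in terms of Pb becomes Qs = -137 + 2(Pb + 44) = -49 + 2Pb. Setting this equal to demand: 633 - 3.5Pb = -49 + 2Pb, so Pb = 124.
Sellers receive Ps = 124 + 44 = 168; Q' = 633 − 3.5·124 = 199.
ΔCS = ½(143 + 199)(140 − 124) = 2736; ΔPS = ½(143 + 199)(168 − 140) = 4788.
Government spending = 44 × 199 = 8756.
Net change = 2736 + 4788 − 8756 = -1232. The loss equals the DWL triangle ½·44·56.

Net change in total surplus = -1232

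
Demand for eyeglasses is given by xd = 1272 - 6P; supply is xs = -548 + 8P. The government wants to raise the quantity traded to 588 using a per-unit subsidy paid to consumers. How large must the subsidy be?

Required subsidy s = 28 per unit

At x = 588, invert demand for the buyer price: Pb = (1272 − 588)/6 = 114; invert supply for the seller price: Ps = (588 − (-548))/8 = 142.
The subsidy must fill the gap: s = Ps − Pb = 142 − 114 = 28.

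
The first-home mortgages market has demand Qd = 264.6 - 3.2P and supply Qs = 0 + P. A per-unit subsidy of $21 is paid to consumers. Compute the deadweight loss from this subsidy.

Pre-subsidy: 264.6 - 3.2P = 0 + P gives P* = 63, Q* = 63.
With the rebate, buyers effectively pay Pb = Ps − 21, where Ps is the price sellers receive.
Demand in terms of Ps becomes Qd = 264.6 − 3.2(Ps − 21) = 331.8 - 3.2Ps. Setting this equal to supply: 331.8 - 3.2Ps = 0 + Ps, so Ps = 79.
Buyers pay Pb = 79 − 21 = 58; Q' = 0 + 1·79 = 79.
The subsidy expands output by 79 − 63 = 16 past the efficient level; on those units the gap between marginal cost and willingness to pay runs from 0 up to 21.
DWL = ½ × 21 × 16 = 168.

Deadweight loss = $168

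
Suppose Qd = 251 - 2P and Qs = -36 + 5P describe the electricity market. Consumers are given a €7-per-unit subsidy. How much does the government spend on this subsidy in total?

Pre-subsidy: 251 - 2P = -36 + 5P gives P* = 41, Q* = 169.
With the rebate, buyers effectively pay Pb = Ps − 7, where Ps is the price sellers receive.
Demand in terms of Ps becomes Qd = 251 − 2(Ps − 7) = 265 - 2Ps. Setting this equal to supply: 265 - 2Ps = -36 + 5Ps, so Ps = 43.
Buyers pay Pb = 43 − 7 = 36; Q' = -36 + 5·43 = 179.
Government outlay = subsidy × quantity = 7 × 179 = 1253.

Government cost = €1253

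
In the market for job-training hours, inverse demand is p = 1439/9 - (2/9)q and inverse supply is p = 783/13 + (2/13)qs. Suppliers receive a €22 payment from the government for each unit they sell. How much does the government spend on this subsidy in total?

Pre-subsidy: 1439/9 - (2/9)q = 783/13 + (2/13)q gives q* = 265 and p* = 101.
With the subsidy, sellers receive ps = pb + 22 for each unit, where pb is the price buyers pay.
On the curves, pb = 1439/9 - (2/9)q and ps = 783/13 + (2/13)q; the wedge ps − pb = 22 gives 783/13 + (2/13)q − (1439/9 - (2/9)q) = 22, so q' = 323.5.
Then pb = 1439/9 − (2/9)·323.5 = 88 and ps = 783/13 + (2/13)·323.5 = 110.
Government outlay = subsidy × quantity = 22 × 323.5 = 7117.

Government cost = €7117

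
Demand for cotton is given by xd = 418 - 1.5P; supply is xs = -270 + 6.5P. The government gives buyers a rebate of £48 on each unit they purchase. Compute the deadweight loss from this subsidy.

Pre-subsidy: 418 - 1.5P = -270 + 6.5P gives P* = 86, x* = 289.
With the rebate, buyers effectively pay Pb = Ps − 48, where Ps is the price sellers receive.
Demand in terms of Ps becomes xd = 418 − 1.5(Ps − 48) = 490 - 1.5Ps. Setting this equal to supply: 490 - 1.5Ps = -270 + 6.5Ps, so Ps = 95.
Buyers pay Pb = 95 − 48 = 47; x' = -270 + 6.5·95 = 347.5.
The subsidy expands output by 347.5 − 289 = 58.5 past the efficient level; on those units the gap between marginal cost and willingness to pay runs from 0 up to 48.
DWL = ½ × 48 × 58.5 = 1404.

Deadweight loss = £1404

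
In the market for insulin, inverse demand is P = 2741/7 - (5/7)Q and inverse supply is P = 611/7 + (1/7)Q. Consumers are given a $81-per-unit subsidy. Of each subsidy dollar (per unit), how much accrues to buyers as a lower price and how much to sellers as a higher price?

Buyers gain $67.5 per unit; sellers gain $13.5 per unit

Pre-subsidy: 2741/7 - (5/7)Q = 611/7 + (1/7)Q gives Q* = 355 and P* = 138.
With the rebate, buyers effectively pay Pb = Ps − 81, where Ps is the price sellers receive.
On the curves, Pb = 2741/7 - (5/7)Q and Ps = 611/7 + (1/7)Q; the wedge Ps − Pb = 81 gives 611/7 + (1/7)Q − (2741/7 - (5/7)Q) = 81, so Q' = 449.5.
Then Pb = 2741/7 − (5/7)·449.5 = 70.5 and Ps = 611/7 + (1/7)·449.5 = 151.5.
Buyers' price falls by P* − Pb = 138 − 70.5 = 67.5; sellers' price rises by Ps − P* = 151.5 − 138 = 13.5.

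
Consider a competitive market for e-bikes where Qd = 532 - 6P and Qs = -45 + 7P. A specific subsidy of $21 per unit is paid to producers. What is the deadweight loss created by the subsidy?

Deadweight loss = 9261/13

Pre-subsidy: 532 - 6P = -45 + 7P gives P* = 577/13, Q* = 3454/13.
With the subsidy, sellers receive Ps = Pb + 21 for each unit, where Pb is the price buyers pay.
Supply in terms of Pb becomes Qs = -45 + 7(Pb + 21) = 102 + 7Pb. Setting this equal to demand: 532 - 6Pb = 102 + 7Pb, so Pb = 430/13.
Sellers receive Ps = 430/13 + 21 = 703/13; Q' = 532 − 6·(430/13) = 4336/13.
The subsidy expands output by 4336/13 − 3454/13 = 882/13 past the efficient level; on those units the gap between marginal cost and willingness to pay runs from 0 up to 21.
DWL = ½ × 21 × 882/13 = 9261/13.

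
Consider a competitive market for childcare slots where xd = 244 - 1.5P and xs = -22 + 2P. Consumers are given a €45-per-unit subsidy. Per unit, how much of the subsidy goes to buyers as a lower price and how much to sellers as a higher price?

Pre-subsidy: 244 - 1.5P = -22 + 2P gives P* = 76, x* = 130.
With the rebate, buyers effectively pay Pb = Ps − 45, where Ps is the price sellers receive.
Demand in terms of Ps becomes xd = 244 − 1.5(Ps − 45) = 311.5 - 1.5Ps. Setting this equal to supply: 311.5 - 1.5Ps = -22 + 2Ps, so Ps = 667/7.
Buyers pay Pb = 667/7 − 45 = 352/7; x' = -22 + 2·(667/7) = 1180/7.
Buyers' price falls by P* − Pb = 76 − 352/7 = 180/7; sellers' price rises by Ps − P* = 667/7 − 76 = 135/7.

Buyers gain 180/7 per unit; sellers gain 135/7 per unit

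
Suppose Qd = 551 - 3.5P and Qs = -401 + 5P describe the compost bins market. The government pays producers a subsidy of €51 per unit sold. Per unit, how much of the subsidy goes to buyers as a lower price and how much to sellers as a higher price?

Pre-subsidy: 551 - 3.5P = -401 + 5P gives P* = 112, Q* = 159.
With the subsidy, sellers receive Ps = Pb + 51 for each unit, where Pb is the price buyers pay.
Supply in terms of Pb becomes Qs = -401 + 5(Pb + 51) = -146 + 5Pb. Setting this equal to demand: 551 - 3.5Pb = -146 + 5Pb, so Pb = 82.
Sellers receive Ps = 82 + 51 = 133; Q' = 551 − 3.5·82 = 264.
Buyers' price falls by P* − Pb = 112 − 82 = 30; sellers' price rises by Ps − P* = 133 − 112 = 21.

Buyers gain €30 per unit; sellers gain €21 per unit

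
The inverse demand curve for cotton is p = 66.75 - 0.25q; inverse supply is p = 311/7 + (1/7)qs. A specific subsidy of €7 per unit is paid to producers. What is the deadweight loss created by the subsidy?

Pre-subsidy: 66.75 - 0.25q = 311/7 + (1/7)q gives q* = 625/11 and p* = 578/11.
With the subsidy, sellers receive ps = pb + 7 for each unit, where pb is the price buyers pay.
On the curves, pb = 66.75 - 0.25q and ps = 311/7 + (1/7)q; the wedge ps − pb = 7 gives 311/7 + (1/7)q − (66.75 - 0.25q) = 7, so q' = 821/11.
Then pb = 66.75 − 0.25·(821/11) = 529/11 and ps = 311/7 + (1/7)·(821/11) = 606/11.
The subsidy expands output by 821/11 − 625/11 = 196/11 past the efficient level; on those units the gap between marginal cost and willingness to pay runs from 0 up to 7.
DWL = ½ × 7 × 196/11 = 686/11.

Deadweight loss = 686/11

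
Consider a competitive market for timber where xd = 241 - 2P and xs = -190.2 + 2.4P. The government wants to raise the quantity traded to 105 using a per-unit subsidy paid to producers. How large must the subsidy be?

At x = 105, invert demand for the buyer price: Pb = (241 − 105)/2 = 68; invert supply for the seller price: Ps = (105 − (-190.2))/2.4 = 123.
The subsidy must fill the gap: s = Ps − Pb = 123 − 68 = 55.

Required subsidy s = 55 per unit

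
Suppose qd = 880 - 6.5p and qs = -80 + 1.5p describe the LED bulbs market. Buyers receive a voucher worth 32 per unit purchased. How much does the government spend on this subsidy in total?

Government cost = 4448

Pre-subsidy: 880 - 6.5p = -80 + 1.5p gives p* = 120, q* = 100.
With the rebate, buyers effectively pay pb = ps − 32, where ps is the price sellers receive.
Demand in terms of ps becomes qd = 880 − 6.5(ps − 32) = 1088 - 6.5ps. Setting this equal to supply: 1088 - 6.5ps = -80 + 1.5ps, so ps = 146.
Buyers pay pb = 146 − 32 = 114; q' = -80 + 1.5·146 = 139.
Government outlay = subsidy × quantity = 32 × 139 = 4448.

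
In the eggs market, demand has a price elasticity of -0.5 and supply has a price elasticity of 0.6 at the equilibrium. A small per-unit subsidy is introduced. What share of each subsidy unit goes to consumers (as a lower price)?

For a small subsidy around the equilibrium, the benefit split depends on the relative slopes, which at a point are proportional to the elasticities.
Buyer share = εs/(εs + |εd|) = 0.6/(0.6 + 0.5) = 6/11; seller share = |εd|/(εs + |εd|) = 5/11.

Consumer share = 6/11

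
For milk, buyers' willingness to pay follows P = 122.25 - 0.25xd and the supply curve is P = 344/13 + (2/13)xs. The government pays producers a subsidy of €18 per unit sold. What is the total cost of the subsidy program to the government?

Government cost = 35502/7

Pre-subsidy: 122.25 - 0.25x = 344/13 + (2/13)x gives x* = 4981/21 and P* = 1322/21.
With the subsidy, sellers receive Ps = Pb + 18 for each unit, where Pb is the price buyers pay.
On the curves, Pb = 122.25 - 0.25x and Ps = 344/13 + (2/13)x; the wedge Ps − Pb = 18 gives 344/13 + (2/13)x − (122.25 - 0.25x) = 18, so x' = 5917/21.
Then Pb = 122.25 − 0.25·(5917/21) = 1088/21 and Ps = 344/13 + (2/13)·(5917/21) = 1466/21.
Government outlay = subsidy × quantity = 18 × 5917/21 = 35502/7.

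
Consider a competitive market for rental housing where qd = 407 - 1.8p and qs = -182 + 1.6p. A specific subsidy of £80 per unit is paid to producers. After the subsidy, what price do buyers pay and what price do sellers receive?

Buyers pay 2305/17; sellers receive 3665/17

Pre-subsidy: 407 - 1.8p = -182 + 1.6p gives p* = 2945/17, q* = 1618/17.
With the subsidy, sellers receive ps = pb + 80 for each unit, where pb is the price buyers pay.
Supply in terms of pb becomes qs = -182 + 1.6(pb + 80) = -54 + 1.6pb. Setting this equal to demand: 407 - 1.8pb = -54 + 1.6pb, so pb = 2305/17.
Sellers receive ps = 2305/17 + 80 = 3665/17; q' = 407 − 1.8·(2305/17) = 2770/17.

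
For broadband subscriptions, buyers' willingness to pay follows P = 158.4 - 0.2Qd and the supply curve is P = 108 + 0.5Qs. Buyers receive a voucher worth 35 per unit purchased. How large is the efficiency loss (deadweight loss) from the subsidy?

Pre-subsidy: 158.4 - 0.2Q = 108 + 0.5Q gives Q* = 72 and P* = 144.
With the rebate, buyers effectively pay Pb = Ps − 35, where Ps is the price sellers receive.
On the curves, Pb = 158.4 - 0.2Q and Ps = 108 + 0.5Q; the wedge Ps − Pb = 35 gives 108 + 0.5Q − (158.4 - 0.2Q) = 35, so Q' = 122.
Then Pb = 158.4 − 0.2·122 = 134 and Ps = 108 + 0.5·122 = 169.
The subsidy expands output by 122 − 72 = 50 past the efficient level; on those units the gap between marginal cost and willingness to pay runs from 0 up to 35.
DWL = ½ × 35 × 50 = 875.

Deadweight loss = 875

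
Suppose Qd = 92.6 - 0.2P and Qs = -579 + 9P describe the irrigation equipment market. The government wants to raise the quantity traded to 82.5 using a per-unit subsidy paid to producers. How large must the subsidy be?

At Q = 82.5, invert demand for the buyer price: Pb = (92.6 − 82.5)/0.2 = 50.5; invert supply for the seller price: Ps = (82.5 − (-579))/9 = 73.5.
The subsidy must fill the gap: s = Ps − Pb = 73.5 − 50.5 = 23.

Required subsidy s = 23 per unit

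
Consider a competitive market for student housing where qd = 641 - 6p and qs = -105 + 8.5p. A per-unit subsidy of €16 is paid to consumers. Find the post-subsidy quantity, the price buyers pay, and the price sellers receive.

Pre-subsidy: 641 - 6p = -105 + 8.5p gives p* = 1492/29, q* = 9637/29.
With the rebate, buyers effectively pay pb = ps − 16, where ps is the price sellers receive.
Demand in terms of ps becomes qd = 641 − 6(ps − 16) = 737 - 6ps. Setting this equal to supply: 737 - 6ps = -105 + 8.5ps, so ps = 1684/29.
Buyers pay pb = 1684/29 − 16 = 1220/29; q' = -105 + 8.5·(1684/29) = 11269/29.

q' = 11269/29; buyers pay 1220/29; sellers receive 1684/29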